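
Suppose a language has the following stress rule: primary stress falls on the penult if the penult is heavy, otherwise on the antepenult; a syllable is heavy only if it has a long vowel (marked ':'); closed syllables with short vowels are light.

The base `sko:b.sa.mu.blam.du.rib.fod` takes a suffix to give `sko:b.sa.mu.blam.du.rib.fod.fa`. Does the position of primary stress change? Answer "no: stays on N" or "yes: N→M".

Base `sko:b.sa.mu.blam.du.rib.fod` (7 syllables):
  Weights: 5 du L, 6 rib L, 7 fod L.
  The penult (syllable 6, rib) is light, so stress falls on the antepenult (syllable 5, du).
  → primary stress on syllable 5.
Suffixed `sko:b.sa.mu.blam.du.rib.fod.fa` (8 syllables):
  Weights: 6 rib L, 7 fod L, 8 fa L.
  The penult (syllable 7, fod) is light, so stress falls on the antepenult (syllable 6, rib).
  → primary stress on syllable 6.

yes: 5→6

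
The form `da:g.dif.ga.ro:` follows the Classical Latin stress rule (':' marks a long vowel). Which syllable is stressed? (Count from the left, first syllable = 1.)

2

Classical Latin: stress the penult if heavy (long vowel or closed), else the antepenult.
Weights: 2 dif H, 3 ga L, 4 ro: H.
The penult (syllable 3, ga) is light, so stress falls on the antepenult (syllable 2, dif).
Stress on syllable 2: da:g.ˈdif.ga.ro:.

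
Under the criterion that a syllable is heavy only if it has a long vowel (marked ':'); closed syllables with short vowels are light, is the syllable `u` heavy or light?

`u`: short vowel, open (no coda). Short vowel → light.

light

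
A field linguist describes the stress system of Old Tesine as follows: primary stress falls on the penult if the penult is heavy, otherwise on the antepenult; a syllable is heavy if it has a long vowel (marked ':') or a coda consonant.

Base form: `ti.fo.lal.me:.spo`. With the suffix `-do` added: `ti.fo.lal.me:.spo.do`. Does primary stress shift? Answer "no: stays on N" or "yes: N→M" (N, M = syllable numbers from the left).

Base `ti.fo.lal.me:.spo` (5 syllables):
  Weights: 3 lal H, 4 me: H, 5 spo L.
  The penult (syllable 4, me:) is heavy, so it takes stress.
  → primary stress on syllable 4.
Suffixed `ti.fo.lal.me:.spo.do` (6 syllables):
  Weights: 4 me: H, 5 spo L, 6 do L.
  The penult (syllable 5, spo) is light, so stress falls on the antepenult (syllable 4, me:).
  → primary stress on syllable 4.

no: stays on 4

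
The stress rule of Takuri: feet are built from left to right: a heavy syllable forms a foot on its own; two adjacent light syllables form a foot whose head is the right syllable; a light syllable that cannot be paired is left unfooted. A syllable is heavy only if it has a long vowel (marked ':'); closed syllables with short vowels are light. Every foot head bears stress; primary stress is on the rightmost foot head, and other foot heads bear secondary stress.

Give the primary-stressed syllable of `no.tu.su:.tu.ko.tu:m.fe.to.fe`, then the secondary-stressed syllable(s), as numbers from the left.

primary 8, secondary 2, 3, 5, 6

Weights: 1 no L, 2 tu L, 3 su: H, 4 tu L, 5 ko L, 6 tu:m H, 7 fe L, 8 to L, 9 fe L.
Parse left to right (heavy = foot alone; LL = one foot; stranded L unfooted): (no.ˈtu) (ˈsu:) (tu.ˈko) (ˈtu:m) (fe.ˈto) fe.
Foot heads: 2, 3, 5, 6, 8.
Primary stress on the rightmost head = syllable 8.
Secondary stress on 2, 3, 5, 6: no.ˌtu.ˌsu:.tu.ˌko.ˌtu:m.fe.ˈto.fe.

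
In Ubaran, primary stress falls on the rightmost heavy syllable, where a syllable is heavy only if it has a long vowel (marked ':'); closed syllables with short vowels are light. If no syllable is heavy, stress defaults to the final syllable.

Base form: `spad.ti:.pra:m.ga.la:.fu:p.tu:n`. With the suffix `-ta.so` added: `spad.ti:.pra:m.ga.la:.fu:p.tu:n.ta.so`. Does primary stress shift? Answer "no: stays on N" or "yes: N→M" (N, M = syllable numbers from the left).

no: stays on 7

Base `spad.ti:.pra:m.ga.la:.fu:p.tu:n` (7 syllables):
  Weights: 1 spad L, 2 ti: H, 3 pra:m H, 4 ga L, 5 la: H, 6 fu:p H, 7 tu:n H.
  Heavy syllables in the domain: 2, 3, 5, 6, 7. The rightmost is syllable 7 (tu:n).
  → primary stress on syllable 7.
Suffixed `spad.ti:.pra:m.ga.la:.fu:p.tu:n.ta.so` (9 syllables):
  Weights: 1 spad L, 2 ti: H, 3 pra:m H, 4 ga L, 5 la: H, 6 fu:p H, 7 tu:n H, 8 ta L, 9 so L.
  Heavy syllables in the domain: 2, 3, 5, 6, 7. The rightmost is syllable 7 (tu:n).
  → primary stress on syllable 7.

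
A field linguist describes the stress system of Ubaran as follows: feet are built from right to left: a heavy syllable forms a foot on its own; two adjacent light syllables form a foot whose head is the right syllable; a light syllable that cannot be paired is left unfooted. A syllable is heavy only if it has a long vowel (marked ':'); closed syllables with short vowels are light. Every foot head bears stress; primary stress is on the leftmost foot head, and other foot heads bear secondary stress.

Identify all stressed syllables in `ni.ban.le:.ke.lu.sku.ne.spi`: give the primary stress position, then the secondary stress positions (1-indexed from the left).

primary 2, secondary 3, 6, 8

Weights: 1 ni L, 2 ban L, 3 le: H, 4 ke L, 5 lu L, 6 sku L, 7 ne L, 8 spi L.
Parse right to left (heavy = foot alone; LL = one foot; stranded L unfooted): (ni.ˈban) (ˈle:) ke (lu.ˈsku) (ne.ˈspi).
Foot heads: 2, 3, 6, 8.
Primary stress on the leftmost head = syllable 2.
Secondary stress on 3, 6, 8: ni.ˈban.ˌle:.ke.lu.ˌsku.ne.ˌspi.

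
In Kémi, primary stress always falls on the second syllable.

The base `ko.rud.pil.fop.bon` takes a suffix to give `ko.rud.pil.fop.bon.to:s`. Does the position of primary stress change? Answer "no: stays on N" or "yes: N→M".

Base `ko.rud.pil.fop.bon` (5 syllables):
  The word has 5 syllables; the second syllable is syllable 2 (rud).
  → primary stress on syllable 2.
Suffixed `ko.rud.pil.fop.bon.to:s` (6 syllables):
  The word has 6 syllables; the second syllable is syllable 2 (rud).
  → primary stress on syllable 2.

no: stays on 2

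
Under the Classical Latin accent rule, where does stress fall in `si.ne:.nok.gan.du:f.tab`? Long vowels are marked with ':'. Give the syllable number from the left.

Classical Latin: stress the penult if heavy (long vowel or closed), else the antepenult.
Weights: 4 gan H, 5 du:f H, 6 tab H.
The penult (syllable 5, du:f) is heavy, so it takes stress.
Stress on syllable 5: si.ne:.nok.gan.ˈdu:f.tab.

5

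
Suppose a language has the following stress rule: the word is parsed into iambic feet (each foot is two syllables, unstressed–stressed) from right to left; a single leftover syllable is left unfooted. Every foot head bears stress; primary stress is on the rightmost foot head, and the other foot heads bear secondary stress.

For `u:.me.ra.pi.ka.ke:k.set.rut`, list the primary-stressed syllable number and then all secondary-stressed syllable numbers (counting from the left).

Parse right to left into iambic (σˈσ) feet: (u:.ˈme) (ra.ˈpi) (ka.ˈke:k) (set.ˈrut).
Foot heads (stressed positions): 2, 4, 6, 8.
End Rule Rightmost: primary stress on the rightmost head = syllable 8.
Secondary stress on 2, 4, 6: u:.ˌme.ra.ˌpi.ka.ˌke:k.set.ˈrut.

primary 8, secondary 2, 4, 6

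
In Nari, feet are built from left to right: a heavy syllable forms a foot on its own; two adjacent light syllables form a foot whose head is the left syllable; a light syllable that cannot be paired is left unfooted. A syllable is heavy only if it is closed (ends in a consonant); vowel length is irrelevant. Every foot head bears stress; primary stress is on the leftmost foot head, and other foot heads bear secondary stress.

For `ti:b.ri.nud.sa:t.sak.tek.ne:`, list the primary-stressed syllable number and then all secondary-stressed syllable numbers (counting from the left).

Weights: 1 ti:b H, 2 ri L, 3 nud H, 4 sa:t H, 5 sak H, 6 tek H, 7 ne: L.
Parse left to right (heavy = foot alone; LL = one foot; stranded L unfooted): (ˈti:b) ri (ˈnud) (ˈsa:t) (ˈsak) (ˈtek) ne:.
Foot heads: 1, 3, 4, 5, 6.
Primary stress on the leftmost head = syllable 1.
Secondary stress on 3, 4, 5, 6: ˈti:b.ri.ˌnud.ˌsa:t.ˌsak.ˌtek.ne:.

primary 1, secondary 3, 4, 5, 6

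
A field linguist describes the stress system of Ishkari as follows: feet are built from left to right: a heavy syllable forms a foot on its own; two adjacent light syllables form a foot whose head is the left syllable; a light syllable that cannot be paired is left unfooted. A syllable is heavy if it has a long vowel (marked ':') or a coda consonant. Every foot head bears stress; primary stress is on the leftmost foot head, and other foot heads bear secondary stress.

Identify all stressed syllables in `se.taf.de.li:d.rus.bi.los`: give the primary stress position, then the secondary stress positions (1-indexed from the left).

Weights: 1 se L, 2 taf H, 3 de L, 4 li:d H, 5 rus H, 6 bi L, 7 los H.
Parse left to right (heavy = foot alone; LL = one foot; stranded L unfooted): se (ˈtaf) de (ˈli:d) (ˈrus) bi (ˈlos).
Foot heads: 2, 4, 5, 7.
Primary stress on the leftmost head = syllable 2.
Secondary stress on 4, 5, 7: se.ˈtaf.de.ˌli:d.ˌrus.bi.ˌlos.

primary 2, secondary 4, 5, 7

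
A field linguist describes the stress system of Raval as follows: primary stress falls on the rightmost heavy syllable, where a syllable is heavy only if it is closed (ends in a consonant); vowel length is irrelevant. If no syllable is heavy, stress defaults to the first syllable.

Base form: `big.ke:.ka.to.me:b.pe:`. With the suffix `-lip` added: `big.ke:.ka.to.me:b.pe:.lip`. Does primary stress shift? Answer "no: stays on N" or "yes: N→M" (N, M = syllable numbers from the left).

yes: 5→7

Base `big.ke:.ka.to.me:b.pe:` (6 syllables):
  Weights: 1 big H, 2 ke: L, 3 ka L, 4 to L, 5 me:b H, 6 pe: L.
  Heavy syllables in the domain: 1, 5. The rightmost is syllable 5 (me:b).
  → primary stress on syllable 5.
Suffixed `big.ke:.ka.to.me:b.pe:.lip` (7 syllables):
  Weights: 1 big H, 2 ke: L, 3 ka L, 4 to L, 5 me:b H, 6 pe: L, 7 lip H.
  Heavy syllables in the domain: 1, 5, 7. The rightmost is syllable 7 (lip).
  → primary stress on syllable 7.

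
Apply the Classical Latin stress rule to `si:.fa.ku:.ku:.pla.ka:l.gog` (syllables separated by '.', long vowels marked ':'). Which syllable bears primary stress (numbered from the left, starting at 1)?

6

Classical Latin: stress the penult if heavy (long vowel or closed), else the antepenult.
Weights: 5 pla L, 6 ka:l H, 7 gog H.
The penult (syllable 6, ka:l) is heavy, so it takes stress.
Stress on syllable 6: si:.fa.ku:.ku:.pla.ˈka:l.gog.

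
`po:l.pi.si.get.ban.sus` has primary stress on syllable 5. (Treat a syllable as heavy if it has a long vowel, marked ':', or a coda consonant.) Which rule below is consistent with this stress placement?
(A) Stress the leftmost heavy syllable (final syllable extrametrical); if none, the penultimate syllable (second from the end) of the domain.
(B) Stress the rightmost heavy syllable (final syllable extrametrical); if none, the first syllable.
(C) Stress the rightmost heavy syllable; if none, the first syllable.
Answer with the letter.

B

Rule A → syllable 1 (observed: 5).
Rule B → syllable 5 ✓.
Rule C → syllable 6 (observed: 5).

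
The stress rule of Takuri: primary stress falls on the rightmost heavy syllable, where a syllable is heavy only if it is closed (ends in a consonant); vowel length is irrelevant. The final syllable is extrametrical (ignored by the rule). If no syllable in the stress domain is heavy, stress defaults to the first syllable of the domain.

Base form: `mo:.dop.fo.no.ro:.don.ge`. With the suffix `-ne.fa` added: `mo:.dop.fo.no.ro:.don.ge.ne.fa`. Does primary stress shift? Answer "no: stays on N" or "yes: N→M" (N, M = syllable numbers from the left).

Base `mo:.dop.fo.no.ro:.don.ge` (7 syllables):
  The final syllable (7, ge) is extrametrical; the stress domain is syllables 1–6.
  Weights: 1 mo: L, 2 dop H, 3 fo L, 4 no L, 5 ro: L, 6 don H.
  Heavy syllables in the domain: 2, 6. The rightmost is syllable 6 (don).
  → primary stress on syllable 6.
Suffixed `mo:.dop.fo.no.ro:.don.ge.ne.fa` (9 syllables):
  The final syllable (9, fa) is extrametrical; the stress domain is syllables 1–8.
  Weights: 1 mo: L, 2 dop H, 3 fo L, 4 no L, 5 ro: L, 6 don H, 7 ge L, 8 ne L.
  Heavy syllables in the domain: 2, 6. The rightmost is syllable 6 (don).
  → primary stress on syllable 6.

no: stays on 6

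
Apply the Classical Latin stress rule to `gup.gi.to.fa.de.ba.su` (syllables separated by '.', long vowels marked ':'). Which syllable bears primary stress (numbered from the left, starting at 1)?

5

Classical Latin: stress the penult if heavy (long vowel or closed), else the antepenult.
Weights: 5 de L, 6 ba L, 7 su L.
The penult (syllable 6, ba) is light, so stress falls on the antepenult (syllable 5, de).
Stress on syllable 5: gup.gi.to.fa.ˈde.ba.su.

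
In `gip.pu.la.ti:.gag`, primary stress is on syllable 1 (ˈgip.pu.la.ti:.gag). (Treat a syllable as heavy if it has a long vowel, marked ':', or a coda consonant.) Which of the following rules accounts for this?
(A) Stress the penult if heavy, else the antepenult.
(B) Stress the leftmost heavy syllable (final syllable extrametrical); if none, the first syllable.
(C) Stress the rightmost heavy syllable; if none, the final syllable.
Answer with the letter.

B

Rule A → syllable 4 (observed: 1).
Rule B → syllable 1 ✓.
Rule C → syllable 5 (observed: 1).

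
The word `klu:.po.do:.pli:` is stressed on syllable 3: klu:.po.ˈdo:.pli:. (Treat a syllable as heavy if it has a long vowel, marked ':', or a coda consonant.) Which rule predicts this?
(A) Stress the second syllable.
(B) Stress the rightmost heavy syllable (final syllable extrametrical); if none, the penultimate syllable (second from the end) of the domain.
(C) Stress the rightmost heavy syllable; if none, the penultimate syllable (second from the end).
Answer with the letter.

B

Rule A → syllable 2 (observed: 3).
Rule B → syllable 3 ✓.
Rule C → syllable 4 (observed: 3).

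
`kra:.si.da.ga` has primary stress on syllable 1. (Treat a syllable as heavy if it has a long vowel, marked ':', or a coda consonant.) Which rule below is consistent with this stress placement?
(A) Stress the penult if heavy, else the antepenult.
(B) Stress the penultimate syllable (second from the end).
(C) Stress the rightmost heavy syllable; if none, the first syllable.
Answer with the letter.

C

Rule A → syllable 2 (observed: 1).
Rule B → syllable 3 (observed: 1).
Rule C → syllable 1 ✓.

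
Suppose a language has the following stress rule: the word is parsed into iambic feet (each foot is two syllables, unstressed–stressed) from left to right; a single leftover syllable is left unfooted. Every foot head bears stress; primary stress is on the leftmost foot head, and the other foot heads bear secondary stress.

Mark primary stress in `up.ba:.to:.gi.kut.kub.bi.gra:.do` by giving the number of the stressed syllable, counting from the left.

2

Parse left to right into iambic (σˈσ) feet: (up.ˈba:) (to:.ˈgi) (kut.ˈkub) (bi.ˈgra:) do. Syllable 9 is left unfooted.
Foot heads (stressed positions): 2, 4, 6, 8.
End Rule Leftmost: primary stress on the leftmost head = syllable 2.
Primary stress: syllable 2 → up.ˈba:.to:.gi.kut.kub.bi.gra:.do.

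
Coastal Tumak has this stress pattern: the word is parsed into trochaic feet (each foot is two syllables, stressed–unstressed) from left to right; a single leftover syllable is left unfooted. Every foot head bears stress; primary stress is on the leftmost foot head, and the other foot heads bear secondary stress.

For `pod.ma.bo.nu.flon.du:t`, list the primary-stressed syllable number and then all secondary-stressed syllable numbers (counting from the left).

Parse left to right into trochaic (ˈσσ) feet: (ˈpod.ma) (ˈbo.nu) (ˈflon.du:t).
Foot heads (stressed positions): 1, 3, 5.
End Rule Leftmost: primary stress on the leftmost head = syllable 1.
Secondary stress on 3, 5: ˈpod.ma.ˌbo.nu.ˌflon.du:t.

primary 1, secondary 3, 5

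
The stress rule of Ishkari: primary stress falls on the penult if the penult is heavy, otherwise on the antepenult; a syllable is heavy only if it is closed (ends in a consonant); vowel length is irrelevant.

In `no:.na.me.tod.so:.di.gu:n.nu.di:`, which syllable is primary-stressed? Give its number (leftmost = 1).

Weights: 7 gu:n H, 8 nu L, 9 di: L.
The penult (syllable 8, nu) is light, so stress falls on the antepenult (syllable 7, gu:n).
Primary stress: syllable 7 → no:.na.me.tod.so:.di.ˈgu:n.nu.di:.

7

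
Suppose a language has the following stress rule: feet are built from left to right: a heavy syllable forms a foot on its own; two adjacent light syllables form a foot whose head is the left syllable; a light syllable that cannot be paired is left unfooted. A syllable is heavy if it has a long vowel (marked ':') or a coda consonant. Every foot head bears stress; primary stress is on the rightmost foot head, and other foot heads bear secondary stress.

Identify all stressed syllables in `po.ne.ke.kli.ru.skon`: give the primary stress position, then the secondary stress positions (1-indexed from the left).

Weights: 1 po L, 2 ne L, 3 ke L, 4 kli L, 5 ru L, 6 skon H.
Parse left to right (heavy = foot alone; LL = one foot; stranded L unfooted): (ˈpo.ne) (ˈke.kli) ru (ˈskon).
Foot heads: 1, 3, 6.
Primary stress on the rightmost head = syllable 6.
Secondary stress on 1, 3: ˌpo.ne.ˌke.kli.ru.ˈskon.

primary 6, secondary 1, 3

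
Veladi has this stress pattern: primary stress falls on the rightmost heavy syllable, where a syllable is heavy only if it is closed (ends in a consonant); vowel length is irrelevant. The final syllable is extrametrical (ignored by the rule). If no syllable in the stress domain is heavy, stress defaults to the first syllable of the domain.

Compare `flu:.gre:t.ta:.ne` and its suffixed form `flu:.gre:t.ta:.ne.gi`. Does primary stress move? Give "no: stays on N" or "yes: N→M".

Base `flu:.gre:t.ta:.ne` (4 syllables):
  The final syllable (4, ne) is extrametrical; the stress domain is syllables 1–3.
  Weights: 1 flu: L, 2 gre:t H, 3 ta: L.
  Heavy syllables in the domain: 2. The rightmost is syllable 2 (gre:t).
  → primary stress on syllable 2.
Suffixed `flu:.gre:t.ta:.ne.gi` (5 syllables):
  The final syllable (5, gi) is extrametrical; the stress domain is syllables 1–4.
  Weights: 1 flu: L, 2 gre:t H, 3 ta: L, 4 ne L.
  Heavy syllables in the domain: 2. The rightmost is syllable 2 (gre:t).
  → primary stress on syllable 2.

no: stays on 2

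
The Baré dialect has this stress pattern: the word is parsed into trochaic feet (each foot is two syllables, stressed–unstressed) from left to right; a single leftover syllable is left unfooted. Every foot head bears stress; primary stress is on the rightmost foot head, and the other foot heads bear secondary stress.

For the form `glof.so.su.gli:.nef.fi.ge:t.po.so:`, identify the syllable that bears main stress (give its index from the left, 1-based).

7

Parse left to right into trochaic (ˈσσ) feet: (ˈglof.so) (ˈsu.gli:) (ˈnef.fi) (ˈge:t.po) so:. Syllable 9 is left unfooted.
Foot heads (stressed positions): 1, 3, 5, 7.
End Rule Rightmost: primary stress on the rightmost head = syllable 7.
Primary stress: syllable 7 → glof.so.su.gli:.nef.fi.ˈge:t.po.so:.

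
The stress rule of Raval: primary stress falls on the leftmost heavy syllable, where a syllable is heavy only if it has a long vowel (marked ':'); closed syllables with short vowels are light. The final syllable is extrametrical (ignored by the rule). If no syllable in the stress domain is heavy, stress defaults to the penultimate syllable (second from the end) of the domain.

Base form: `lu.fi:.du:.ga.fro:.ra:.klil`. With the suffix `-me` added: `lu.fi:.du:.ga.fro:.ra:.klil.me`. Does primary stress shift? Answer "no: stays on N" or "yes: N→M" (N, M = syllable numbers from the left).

no: stays on 2

Base `lu.fi:.du:.ga.fro:.ra:.klil` (7 syllables):
  The final syllable (7, klil) is extrametrical; the stress domain is syllables 1–6.
  Weights: 1 lu L, 2 fi: H, 3 du: H, 4 ga L, 5 fro: H, 6 ra: H.
  Heavy syllables in the domain: 2, 3, 5, 6. The leftmost is syllable 2 (fi:).
  → primary stress on syllable 2.
Suffixed `lu.fi:.du:.ga.fro:.ra:.klil.me` (8 syllables):
  The final syllable (8, me) is extrametrical; the stress domain is syllables 1–7.
  Weights: 1 lu L, 2 fi: H, 3 du: H, 4 ga L, 5 fro: H, 6 ra: H, 7 klil L.
  Heavy syllables in the domain: 2, 3, 5, 6. The leftmost is syllable 2 (fi:).
  → primary stress on syllable 2.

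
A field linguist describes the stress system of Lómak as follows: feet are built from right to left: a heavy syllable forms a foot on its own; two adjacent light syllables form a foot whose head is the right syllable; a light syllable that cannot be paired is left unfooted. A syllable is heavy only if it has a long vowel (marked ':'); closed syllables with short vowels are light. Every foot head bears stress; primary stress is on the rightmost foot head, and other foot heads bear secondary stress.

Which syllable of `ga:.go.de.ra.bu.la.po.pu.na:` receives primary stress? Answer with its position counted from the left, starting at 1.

9

Weights: 1 ga: H, 2 go L, 3 de L, 4 ra L, 5 bu L, 6 la L, 7 po L, 8 pu L, 9 na: H.
Parse right to left (heavy = foot alone; LL = one foot; stranded L unfooted): (ˈga:) go (de.ˈra) (bu.ˈla) (po.ˈpu) (ˈna:).
Foot heads: 1, 4, 6, 8, 9.
Primary stress on the rightmost head = syllable 9.
Primary stress: syllable 9 → ga:.go.de.ra.bu.la.po.pu.ˈna:.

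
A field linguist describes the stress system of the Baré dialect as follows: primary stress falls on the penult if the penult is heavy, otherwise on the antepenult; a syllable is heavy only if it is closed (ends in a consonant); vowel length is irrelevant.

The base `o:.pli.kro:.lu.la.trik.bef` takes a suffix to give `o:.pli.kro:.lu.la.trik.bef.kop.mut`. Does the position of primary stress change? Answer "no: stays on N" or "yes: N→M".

yes: 6→8

Base `o:.pli.kro:.lu.la.trik.bef` (7 syllables):
  Weights: 5 la L, 6 trik H, 7 bef H.
  The penult (syllable 6, trik) is heavy, so it takes stress.
  → primary stress on syllable 6.
Suffixed `o:.pli.kro:.lu.la.trik.bef.kop.mut` (9 syllables):
  Weights: 7 bef H, 8 kop H, 9 mut H.
  The penult (syllable 8, kop) is heavy, so it takes stress.
  → primary stress on syllable 8.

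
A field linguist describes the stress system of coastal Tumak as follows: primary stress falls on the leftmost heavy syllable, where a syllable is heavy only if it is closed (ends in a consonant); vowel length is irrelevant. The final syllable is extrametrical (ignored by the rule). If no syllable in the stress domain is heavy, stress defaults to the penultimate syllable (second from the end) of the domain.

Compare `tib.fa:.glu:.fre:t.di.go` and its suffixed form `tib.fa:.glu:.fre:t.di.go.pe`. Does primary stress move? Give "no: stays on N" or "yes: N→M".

Base `tib.fa:.glu:.fre:t.di.go` (6 syllables):
  The final syllable (6, go) is extrametrical; the stress domain is syllables 1–5.
  Weights: 1 tib H, 2 fa: L, 3 glu: L, 4 fre:t H, 5 di L.
  Heavy syllables in the domain: 1, 4. The leftmost is syllable 1 (tib).
  → primary stress on syllable 1.
Suffixed `tib.fa:.glu:.fre:t.di.go.pe` (7 syllables):
  The final syllable (7, pe) is extrametrical; the stress domain is syllables 1–6.
  Weights: 1 tib H, 2 fa: L, 3 glu: L, 4 fre:t H, 5 di L, 6 go L.
  Heavy syllables in the domain: 1, 4. The leftmost is syllable 1 (tib).
  → primary stress on syllable 1.

no: stays on 1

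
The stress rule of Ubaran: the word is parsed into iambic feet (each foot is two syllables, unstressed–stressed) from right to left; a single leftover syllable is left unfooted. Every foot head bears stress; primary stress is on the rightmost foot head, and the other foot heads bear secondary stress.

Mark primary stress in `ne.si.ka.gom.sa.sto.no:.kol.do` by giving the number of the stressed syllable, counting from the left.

9

Parse right to left into iambic (σˈσ) feet: ne (si.ˈka) (gom.ˈsa) (sto.ˈno:) (kol.ˈdo). Syllable 1 is left unfooted.
Foot heads (stressed positions): 3, 5, 7, 9.
End Rule Rightmost: primary stress on the rightmost head = syllable 9.
Primary stress: syllable 9 → ne.si.ka.gom.sa.sto.no:.kol.ˈdo.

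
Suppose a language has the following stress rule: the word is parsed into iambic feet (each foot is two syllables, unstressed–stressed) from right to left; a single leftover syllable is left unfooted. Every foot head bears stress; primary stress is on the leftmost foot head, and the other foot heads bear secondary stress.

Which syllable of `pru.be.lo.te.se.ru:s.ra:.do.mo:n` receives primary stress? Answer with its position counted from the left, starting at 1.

3

Parse right to left into iambic (σˈσ) feet: pru (be.ˈlo) (te.ˈse) (ru:s.ˈra:) (do.ˈmo:n). Syllable 1 is left unfooted.
Foot heads (stressed positions): 3, 5, 7, 9.
End Rule Leftmost: primary stress on the leftmost head = syllable 3.
Primary stress: syllable 3 → pru.be.ˈlo.te.se.ru:s.ra:.do.mo:n.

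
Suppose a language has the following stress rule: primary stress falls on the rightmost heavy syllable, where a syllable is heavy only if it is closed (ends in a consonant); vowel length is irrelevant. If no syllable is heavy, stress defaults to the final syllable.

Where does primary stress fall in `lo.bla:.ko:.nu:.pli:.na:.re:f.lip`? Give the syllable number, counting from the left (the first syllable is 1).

8

Weights: 1 lo L, 2 bla: L, 3 ko: L, 4 nu: L, 5 pli: L, 6 na: L, 7 re:f H, 8 lip H.
Heavy syllables in the domain: 7, 8. The rightmost is syllable 8 (lip).
Primary stress: syllable 8 → lo.bla:.ko:.nu:.pli:.na:.re:f.ˈlip.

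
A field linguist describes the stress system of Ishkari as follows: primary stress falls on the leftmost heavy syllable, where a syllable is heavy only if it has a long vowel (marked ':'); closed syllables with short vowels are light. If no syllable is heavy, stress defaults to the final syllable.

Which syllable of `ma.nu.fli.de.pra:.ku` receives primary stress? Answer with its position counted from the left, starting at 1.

Weights: 1 ma L, 2 nu L, 3 fli L, 4 de L, 5 pra: H, 6 ku L.
Heavy syllables in the domain: 5. The leftmost is syllable 5 (pra:).
Primary stress: syllable 5 → ma.nu.fli.de.ˈpra:.ku.

5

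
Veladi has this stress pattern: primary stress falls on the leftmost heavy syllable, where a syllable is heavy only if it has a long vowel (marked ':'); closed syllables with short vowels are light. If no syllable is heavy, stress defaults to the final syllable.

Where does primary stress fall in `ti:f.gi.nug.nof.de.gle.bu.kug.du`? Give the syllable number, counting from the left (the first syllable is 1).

1

Weights: 1 ti:f H, 2 gi L, 3 nug L, 4 nof L, 5 de L, 6 gle L, 7 bu L, 8 kug L, 9 du L.
Heavy syllables in the domain: 1. The leftmost is syllable 1 (ti:f).
Primary stress: syllable 1 → ˈti:f.gi.nug.nof.de.gle.bu.kug.du.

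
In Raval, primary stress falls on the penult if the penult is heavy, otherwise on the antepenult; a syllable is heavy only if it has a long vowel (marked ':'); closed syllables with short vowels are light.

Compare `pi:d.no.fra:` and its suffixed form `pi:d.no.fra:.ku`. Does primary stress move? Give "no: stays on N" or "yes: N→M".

Base `pi:d.no.fra:` (3 syllables):
  Weights: 1 pi:d H, 2 no L, 3 fra: H.
  The penult (syllable 2, no) is light, so stress falls on the antepenult (syllable 1, pi:d).
  → primary stress on syllable 1.
Suffixed `pi:d.no.fra:.ku` (4 syllables):
  Weights: 2 no L, 3 fra: H, 4 ku L.
  The penult (syllable 3, fra:) is heavy, so it takes stress.
  → primary stress on syllable 3.

yes: 1→3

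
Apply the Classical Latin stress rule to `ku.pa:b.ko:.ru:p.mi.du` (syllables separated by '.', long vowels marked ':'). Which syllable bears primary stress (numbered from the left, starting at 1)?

4

Classical Latin: stress the penult if heavy (long vowel or closed), else the antepenult.
Weights: 4 ru:p H, 5 mi L, 6 du L.
The penult (syllable 5, mi) is light, so stress falls on the antepenult (syllable 4, ru:p).
Stress on syllable 4: ku.pa:b.ko:.ˈru:p.mi.du.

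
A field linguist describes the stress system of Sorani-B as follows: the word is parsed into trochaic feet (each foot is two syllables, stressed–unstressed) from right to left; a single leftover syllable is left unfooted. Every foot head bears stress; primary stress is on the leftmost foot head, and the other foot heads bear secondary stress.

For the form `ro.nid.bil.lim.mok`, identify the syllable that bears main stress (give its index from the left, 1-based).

Parse right to left into trochaic (ˈσσ) feet: ro (ˈnid.bil) (ˈlim.mok). Syllable 1 is left unfooted.
Foot heads (stressed positions): 2, 4.
End Rule Leftmost: primary stress on the leftmost head = syllable 2.
Primary stress: syllable 2 → ro.ˈnid.bil.lim.mok.

2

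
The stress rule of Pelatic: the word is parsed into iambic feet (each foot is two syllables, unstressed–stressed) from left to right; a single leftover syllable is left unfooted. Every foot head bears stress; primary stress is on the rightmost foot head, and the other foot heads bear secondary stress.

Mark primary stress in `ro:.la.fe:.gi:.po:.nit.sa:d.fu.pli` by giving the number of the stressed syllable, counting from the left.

Parse left to right into iambic (σˈσ) feet: (ro:.ˈla) (fe:.ˈgi:) (po:.ˈnit) (sa:d.ˈfu) pli. Syllable 9 is left unfooted.
Foot heads (stressed positions): 2, 4, 6, 8.
End Rule Rightmost: primary stress on the rightmost head = syllable 8.
Primary stress: syllable 8 → ro:.la.fe:.gi:.po:.nit.sa:d.ˈfu.pli.

8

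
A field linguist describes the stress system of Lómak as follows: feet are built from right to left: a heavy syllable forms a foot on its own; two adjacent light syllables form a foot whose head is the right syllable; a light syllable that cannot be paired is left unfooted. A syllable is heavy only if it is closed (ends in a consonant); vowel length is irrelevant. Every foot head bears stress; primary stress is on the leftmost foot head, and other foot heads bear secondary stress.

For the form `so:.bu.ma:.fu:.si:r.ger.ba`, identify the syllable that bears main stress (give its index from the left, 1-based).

2

Weights: 1 so: L, 2 bu L, 3 ma: L, 4 fu: L, 5 si:r H, 6 ger H, 7 ba L.
Parse right to left (heavy = foot alone; LL = one foot; stranded L unfooted): (so:.ˈbu) (ma:.ˈfu:) (ˈsi:r) (ˈger) ba.
Foot heads: 2, 4, 5, 6.
Primary stress on the leftmost head = syllable 2.
Primary stress: syllable 2 → so:.ˈbu.ma:.fu:.si:r.ger.ba.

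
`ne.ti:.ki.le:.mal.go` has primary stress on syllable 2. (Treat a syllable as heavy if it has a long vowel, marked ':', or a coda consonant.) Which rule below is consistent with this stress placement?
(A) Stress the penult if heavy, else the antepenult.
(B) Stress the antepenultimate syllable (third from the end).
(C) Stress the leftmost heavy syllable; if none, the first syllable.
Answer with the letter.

Rule A → syllable 5 (observed: 2).
Rule B → syllable 4 (observed: 2).
Rule C → syllable 2 ✓.

C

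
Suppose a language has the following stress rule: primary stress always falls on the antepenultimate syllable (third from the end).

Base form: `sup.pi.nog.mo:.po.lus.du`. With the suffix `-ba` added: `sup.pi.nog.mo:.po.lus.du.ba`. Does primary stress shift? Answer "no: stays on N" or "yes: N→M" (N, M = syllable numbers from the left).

yes: 5→6

Base `sup.pi.nog.mo:.po.lus.du` (7 syllables):
  The word has 7 syllables; the antepenultimate syllable (third from the end) is syllable 5 (po).
  → primary stress on syllable 5.
Suffixed `sup.pi.nog.mo:.po.lus.du.ba` (8 syllables):
  The word has 8 syllables; the antepenultimate syllable (third from the end) is syllable 6 (lus).
  → primary stress on syllable 6.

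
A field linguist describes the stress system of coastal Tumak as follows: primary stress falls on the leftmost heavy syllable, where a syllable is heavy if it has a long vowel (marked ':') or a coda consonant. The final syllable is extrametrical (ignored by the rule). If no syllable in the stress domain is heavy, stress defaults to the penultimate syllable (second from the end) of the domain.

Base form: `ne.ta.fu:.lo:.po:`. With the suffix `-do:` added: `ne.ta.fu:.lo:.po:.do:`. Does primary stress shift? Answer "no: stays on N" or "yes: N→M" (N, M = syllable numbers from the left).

no: stays on 3

Base `ne.ta.fu:.lo:.po:` (5 syllables):
  The final syllable (5, po:) is extrametrical; the stress domain is syllables 1–4.
  Weights: 1 ne L, 2 ta L, 3 fu: H, 4 lo: H.
  Heavy syllables in the domain: 3, 4. The leftmost is syllable 3 (fu:).
  → primary stress on syllable 3.
Suffixed `ne.ta.fu:.lo:.po:.do:` (6 syllables):
  The final syllable (6, do:) is extrametrical; the stress domain is syllables 1–5.
  Weights: 1 ne L, 2 ta L, 3 fu: H, 4 lo: H, 5 po: H.
  Heavy syllables in the domain: 3, 4, 5. The leftmost is syllable 3 (fu:).
  → primary stress on syllable 3.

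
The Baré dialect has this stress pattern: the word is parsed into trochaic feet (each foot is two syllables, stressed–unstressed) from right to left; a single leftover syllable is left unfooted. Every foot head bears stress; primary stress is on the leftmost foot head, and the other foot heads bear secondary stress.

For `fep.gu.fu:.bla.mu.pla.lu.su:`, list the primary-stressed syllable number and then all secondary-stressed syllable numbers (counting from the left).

primary 1, secondary 3, 5, 7

Parse right to left into trochaic (ˈσσ) feet: (ˈfep.gu) (ˈfu:.bla) (ˈmu.pla) (ˈlu.su:).
Foot heads (stressed positions): 1, 3, 5, 7.
End Rule Leftmost: primary stress on the leftmost head = syllable 1.
Secondary stress on 3, 5, 7: ˈfep.gu.ˌfu:.bla.ˌmu.pla.ˌlu.su:.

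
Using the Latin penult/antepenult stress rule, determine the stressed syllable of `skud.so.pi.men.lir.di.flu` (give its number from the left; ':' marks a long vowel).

Classical Latin: stress the penult if heavy (long vowel or closed), else the antepenult.
Weights: 5 lir H, 6 di L, 7 flu L.
The penult (syllable 6, di) is light, so stress falls on the antepenult (syllable 5, lir).
Stress on syllable 5: skud.so.pi.men.ˈlir.di.flu.

5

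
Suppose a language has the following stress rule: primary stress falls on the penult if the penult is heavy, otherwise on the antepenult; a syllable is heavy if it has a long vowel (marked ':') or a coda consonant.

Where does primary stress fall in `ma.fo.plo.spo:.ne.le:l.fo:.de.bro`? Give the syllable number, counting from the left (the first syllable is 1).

Weights: 7 fo: H, 8 de L, 9 bro L.
The penult (syllable 8, de) is light, so stress falls on the antepenult (syllable 7, fo:).
Primary stress: syllable 7 → ma.fo.plo.spo:.ne.le:l.ˈfo:.de.bro.

7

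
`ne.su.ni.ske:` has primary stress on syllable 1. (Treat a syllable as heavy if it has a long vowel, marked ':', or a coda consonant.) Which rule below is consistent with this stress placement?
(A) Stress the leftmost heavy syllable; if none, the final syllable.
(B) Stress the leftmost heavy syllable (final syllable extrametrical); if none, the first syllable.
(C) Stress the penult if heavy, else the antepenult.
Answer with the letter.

Rule A → syllable 4 (observed: 1).
Rule B → syllable 1 ✓.
Rule C → syllable 2 (observed: 1).

B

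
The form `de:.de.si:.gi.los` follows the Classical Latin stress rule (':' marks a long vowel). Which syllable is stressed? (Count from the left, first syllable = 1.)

3

Classical Latin: stress the penult if heavy (long vowel or closed), else the antepenult.
Weights: 3 si: H, 4 gi L, 5 los H.
The penult (syllable 4, gi) is light, so stress falls on the antepenult (syllable 3, si:).
Stress on syllable 3: de:.de.ˈsi:.gi.los.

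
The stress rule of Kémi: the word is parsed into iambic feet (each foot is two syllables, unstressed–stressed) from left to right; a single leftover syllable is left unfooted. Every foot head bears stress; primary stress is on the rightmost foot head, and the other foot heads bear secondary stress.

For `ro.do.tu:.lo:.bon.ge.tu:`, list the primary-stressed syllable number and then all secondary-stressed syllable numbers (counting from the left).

primary 6, secondary 2, 4

Parse left to right into iambic (σˈσ) feet: (ro.ˈdo) (tu:.ˈlo:) (bon.ˈge) tu:. Syllable 7 is left unfooted.
Foot heads (stressed positions): 2, 4, 6.
End Rule Rightmost: primary stress on the rightmost head = syllable 6.
Secondary stress on 2, 4: ro.ˌdo.tu:.ˌlo:.bon.ˈge.tu:.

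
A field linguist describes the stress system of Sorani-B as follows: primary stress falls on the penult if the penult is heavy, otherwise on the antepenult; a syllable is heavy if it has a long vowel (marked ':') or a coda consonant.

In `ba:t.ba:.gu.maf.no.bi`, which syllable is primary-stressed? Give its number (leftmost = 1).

Weights: 4 maf H, 5 no L, 6 bi L.
The penult (syllable 5, no) is light, so stress falls on the antepenult (syllable 4, maf).
Primary stress: syllable 4 → ba:t.ba:.gu.ˈmaf.no.bi.

4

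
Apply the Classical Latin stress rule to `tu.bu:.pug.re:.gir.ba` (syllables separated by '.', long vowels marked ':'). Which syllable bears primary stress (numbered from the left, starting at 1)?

5

Classical Latin: stress the penult if heavy (long vowel or closed), else the antepenult.
Weights: 4 re: H, 5 gir H, 6 ba L.
The penult (syllable 5, gir) is heavy, so it takes stress.
Stress on syllable 5: tu.bu:.pug.re:.ˈgir.ba.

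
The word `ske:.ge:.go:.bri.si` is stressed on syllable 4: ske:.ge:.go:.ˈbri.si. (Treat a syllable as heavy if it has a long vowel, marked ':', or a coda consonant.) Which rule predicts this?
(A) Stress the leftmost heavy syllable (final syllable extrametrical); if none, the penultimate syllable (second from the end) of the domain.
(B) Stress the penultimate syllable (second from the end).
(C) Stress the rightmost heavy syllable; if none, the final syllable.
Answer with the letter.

B

Rule A → syllable 1 (observed: 4).
Rule B → syllable 4 ✓.
Rule C → syllable 3 (observed: 4).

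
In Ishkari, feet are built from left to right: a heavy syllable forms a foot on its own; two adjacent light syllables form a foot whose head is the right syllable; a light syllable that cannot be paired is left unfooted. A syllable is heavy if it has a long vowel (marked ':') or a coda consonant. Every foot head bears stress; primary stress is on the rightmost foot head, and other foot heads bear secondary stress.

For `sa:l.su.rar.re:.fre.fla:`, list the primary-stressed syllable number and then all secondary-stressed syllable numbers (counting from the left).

primary 6, secondary 1, 3, 4

Weights: 1 sa:l H, 2 su L, 3 rar H, 4 re: H, 5 fre L, 6 fla: H.
Parse left to right (heavy = foot alone; LL = one foot; stranded L unfooted): (ˈsa:l) su (ˈrar) (ˈre:) fre (ˈfla:).
Foot heads: 1, 3, 4, 6.
Primary stress on the rightmost head = syllable 6.
Secondary stress on 1, 3, 4: ˌsa:l.su.ˌrar.ˌre:.fre.ˈfla:.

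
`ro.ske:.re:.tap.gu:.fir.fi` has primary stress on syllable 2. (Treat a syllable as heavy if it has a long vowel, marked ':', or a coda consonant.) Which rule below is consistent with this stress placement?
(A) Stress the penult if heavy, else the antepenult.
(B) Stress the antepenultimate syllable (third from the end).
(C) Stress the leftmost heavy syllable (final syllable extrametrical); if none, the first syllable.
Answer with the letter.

Rule A → syllable 6 (observed: 2).
Rule B → syllable 5 (observed: 2).
Rule C → syllable 2 ✓.

C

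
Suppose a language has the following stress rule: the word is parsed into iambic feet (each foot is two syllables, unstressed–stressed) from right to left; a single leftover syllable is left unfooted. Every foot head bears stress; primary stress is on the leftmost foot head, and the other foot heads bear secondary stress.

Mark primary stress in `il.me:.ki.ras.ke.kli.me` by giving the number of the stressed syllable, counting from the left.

Parse right to left into iambic (σˈσ) feet: il (me:.ˈki) (ras.ˈke) (kli.ˈme). Syllable 1 is left unfooted.
Foot heads (stressed positions): 3, 5, 7.
End Rule Leftmost: primary stress on the leftmost head = syllable 3.
Primary stress: syllable 3 → il.me:.ˈki.ras.ke.kli.me.

3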